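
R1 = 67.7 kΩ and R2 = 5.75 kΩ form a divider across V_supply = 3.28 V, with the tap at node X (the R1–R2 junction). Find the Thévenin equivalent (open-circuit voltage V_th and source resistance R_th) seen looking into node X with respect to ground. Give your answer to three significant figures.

V_th is the unloaded tap voltage: V_supply · R2/(R1+R2) = 3.28 × 0.07828 = 0.2568 V.
Zeroing V_supply shorts the top of R1 to ground, so R_th = R1 ‖ R2 = 5.300 kΩ.

V_th ≈ 0.257 V, R_th ≈ 5.30 kΩ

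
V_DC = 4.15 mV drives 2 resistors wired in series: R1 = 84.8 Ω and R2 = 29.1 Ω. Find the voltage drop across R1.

Total series resistance ΣR = 84.8 + 29.1 = 113.9 Ω.
Voltage divider: V = V_DC · (84.80 / 113.9) = 4.15 × 0.7445 = 3.090 mV.

V ≈ 3.09 mV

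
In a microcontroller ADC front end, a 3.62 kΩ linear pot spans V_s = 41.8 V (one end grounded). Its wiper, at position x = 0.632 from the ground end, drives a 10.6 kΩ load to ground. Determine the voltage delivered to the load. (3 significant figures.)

The pot divides into 1.332 kΩ above the wiper and 2.288 kΩ below.
R_L loads the lower segment: effective lower R = 1.882 kΩ.
Loaded-divider output: V_out = 41.8 × 0.5855 = 24.47 V.
(Unloaded: V_out = x·V_s = 26.4 V.)

V_out ≈ 24.5 V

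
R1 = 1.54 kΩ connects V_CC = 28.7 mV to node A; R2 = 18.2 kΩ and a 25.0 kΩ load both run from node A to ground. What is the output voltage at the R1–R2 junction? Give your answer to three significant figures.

V_out ≈ 25.0 mV

The load sits in parallel with R2, giving an effective lower resistance R2' = R2·R_L/(R2+R_L) = 10.53 kΩ.
Then V_out = V_CC · R2'/(R1 + R2') = 28.7 × 10.53/12.07 = 25.04 mV.
(Unloaded it would be 26.5 mV; the load pulls it down.)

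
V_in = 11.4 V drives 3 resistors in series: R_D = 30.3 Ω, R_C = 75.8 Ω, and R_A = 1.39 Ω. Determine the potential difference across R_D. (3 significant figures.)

V ≈ 3.21 V

Total series resistance ΣR = 30.3 + 75.8 + 1.39 = 107.5 Ω.
Voltage divider: V = V_in · (30.30 / 107.5) = 11.4 × 0.2819 = 3.214 V.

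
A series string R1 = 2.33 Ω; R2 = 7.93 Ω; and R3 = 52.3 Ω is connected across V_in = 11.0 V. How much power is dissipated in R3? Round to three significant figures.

ΣR = 62.56 Ω → I = 11.0/62.56 = 0.1758 A.
P = I²R = 0.03092 × 52.3 = 1.617 W.

P ≈ 1.62 W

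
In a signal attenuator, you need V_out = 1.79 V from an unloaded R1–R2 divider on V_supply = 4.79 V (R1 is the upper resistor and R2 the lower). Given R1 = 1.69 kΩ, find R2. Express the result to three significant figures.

R2 ≈ 1.01 kΩ

V_out/V_supply = R2/(R1+R2) = 0.3737.
Rearranging, R2 = R1·k/(1−k) = 1.69 × 0.5967 = 1.008 kΩ.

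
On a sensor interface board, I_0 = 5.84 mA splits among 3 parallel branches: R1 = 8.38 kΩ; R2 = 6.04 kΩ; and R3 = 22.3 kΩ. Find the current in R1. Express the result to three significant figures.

I ≈ 2.11 mA

Conductances: ΣG = 1/8.38 + 1/6.04 + 1/22.3 = 0.3297 (1/kΩ).
R1 takes the fraction G_k/ΣG = 0.1193/0.3297 = 0.3619, so I = 5.84 × 0.3619 = 2.113 mA.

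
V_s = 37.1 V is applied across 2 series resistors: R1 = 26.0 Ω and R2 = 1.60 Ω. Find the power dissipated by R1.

P ≈ 47.0 W

The common current is I = 37.1/27.60 = 1.344 A.
P = I²R = 1.807 × 26.0 = 46.98 W.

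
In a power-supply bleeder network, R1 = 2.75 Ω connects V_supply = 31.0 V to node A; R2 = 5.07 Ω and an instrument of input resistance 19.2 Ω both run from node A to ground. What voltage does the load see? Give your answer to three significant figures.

V_out ≈ 18.4 V

The load sits in parallel with R2, giving an effective lower resistance R2' = R2·R_L/(R2+R_L) = 4.011 Ω.
Voltage divider with the loaded lower leg: V_out = 31.0 × 4.011/(2.75 + 4.011) = 31.0 × 0.5932 = 18.39 V.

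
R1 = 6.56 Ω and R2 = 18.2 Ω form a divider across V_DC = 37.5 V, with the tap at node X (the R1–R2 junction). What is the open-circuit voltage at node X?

With X open, the divider is unloaded: V_th = 37.5 × 18.2/24.76 = 27.56 V.

V_th ≈ 27.6 V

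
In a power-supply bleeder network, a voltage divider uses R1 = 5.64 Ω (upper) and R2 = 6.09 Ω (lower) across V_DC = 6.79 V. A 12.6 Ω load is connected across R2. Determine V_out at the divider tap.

V_out ≈ 2.86 V

The load sits in parallel with R2, giving an effective lower resistance R2' = R2·R_L/(R2+R_L) = 4.106 Ω.
Now apply the divider: V_out = 6.79 × 0.4213 = 2.860 V.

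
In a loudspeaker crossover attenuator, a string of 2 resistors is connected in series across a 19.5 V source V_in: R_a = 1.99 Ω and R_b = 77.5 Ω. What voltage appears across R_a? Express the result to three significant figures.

ΣR = 1.99 + 77.5 = 79.49 Ω.
By the voltage-divider rule, V = 19.5 × 1.990/79.49 = 0.4882 V.

V ≈ 0.488 V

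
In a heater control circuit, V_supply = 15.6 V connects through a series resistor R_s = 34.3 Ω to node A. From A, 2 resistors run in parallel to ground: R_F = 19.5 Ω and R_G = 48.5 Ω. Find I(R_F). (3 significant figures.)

Equivalent of the parallel group: R_p = 13.91 Ω.
Node voltage V_A = V_supply · R_p/(R_s + R_p) = 15.6 × 0.2885 = 4.501 V.
I(R_F) = V_A / R_F = 4.501/19.5 = 0.2308 A.
(Equivalently: I_total = 0.3236 A, then current-divider fraction G_k/ΣG = 0.7132.)

I ≈ 0.231 A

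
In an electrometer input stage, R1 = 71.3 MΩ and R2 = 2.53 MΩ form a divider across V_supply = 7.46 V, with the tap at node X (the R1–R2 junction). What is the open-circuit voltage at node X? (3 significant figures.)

V_th ≈ 0.256 V

V_th is the unloaded tap voltage: V_supply · R2/(R1+R2) = 7.46 × 0.03427 = 0.2556 V.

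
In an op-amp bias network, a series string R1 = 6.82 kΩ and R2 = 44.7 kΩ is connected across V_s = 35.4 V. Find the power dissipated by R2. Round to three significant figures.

The common current is I = 35.4/51.52 = 0.6871 mA.
V(R2) = I·R = 30.71 V; P = V·I = 30.71 × 0.6871 = 21.10 mW.

P ≈ 21.1 mW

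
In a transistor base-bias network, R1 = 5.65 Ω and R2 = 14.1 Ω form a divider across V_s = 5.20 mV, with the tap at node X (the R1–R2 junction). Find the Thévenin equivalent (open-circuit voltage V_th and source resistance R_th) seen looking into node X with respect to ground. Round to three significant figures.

V_th ≈ 3.71 mV, R_th ≈ 4.03 Ω

V_th is the unloaded tap voltage: V_s · R2/(R1+R2) = 5.20 × 0.7139 = 3.712 mV.
With V_s suppressed (replaced by a short), R_th = R1 ‖ R2 = (5.650 × 14.1)/(5.650 + 14.1) = 4.034 Ω.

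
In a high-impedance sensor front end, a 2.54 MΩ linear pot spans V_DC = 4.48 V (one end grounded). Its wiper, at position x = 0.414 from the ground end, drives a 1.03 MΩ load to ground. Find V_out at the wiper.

Lower segment x·R_p = 1.052 MΩ; upper segment (1−x)·R_p = 1.488 MΩ.
Lower segment in parallel with the load: 1.052 ‖ 1.03 = 0.5203 MΩ.
Loaded-divider output: V_out = 4.48 × 0.2590 = 1.160 V.

V_out ≈ 1.16 V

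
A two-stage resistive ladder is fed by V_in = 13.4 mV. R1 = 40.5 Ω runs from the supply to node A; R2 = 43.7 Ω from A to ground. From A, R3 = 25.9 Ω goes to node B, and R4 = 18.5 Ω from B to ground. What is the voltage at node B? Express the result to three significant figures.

Looking into the second stage from A: R3 + R4 = 44.40 Ω appears in parallel with R2.
R2 ‖ (R3+R4) = 22.02 Ω.
V_A = 13.4 × 22.02/(40.5 + 22.02) = 4.720 mV.
Stage 2 is unloaded, so V_B = V_A · R4/(R3+R4) = 4.720 × 18.5/44.40 = 1.967 mV.

V_B ≈ 1.97 mV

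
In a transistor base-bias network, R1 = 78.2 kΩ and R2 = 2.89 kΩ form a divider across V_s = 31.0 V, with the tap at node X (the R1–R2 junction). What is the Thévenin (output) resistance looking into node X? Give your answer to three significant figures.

R_th ≈ 2.79 kΩ

Looking into X with the source shorted: R_th = R1·R2/(R1+R2) = 78.20 × 2.89/81.09 = 2.787 kΩ.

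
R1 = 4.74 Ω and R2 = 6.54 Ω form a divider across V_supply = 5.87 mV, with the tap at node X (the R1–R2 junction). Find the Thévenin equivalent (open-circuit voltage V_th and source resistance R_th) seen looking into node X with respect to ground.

V_th ≈ 3.40 mV, R_th ≈ 2.75 Ω

Open-circuit (no load on X): V_th = V_supply · R2/(R1 + R2) = 5.87 × 6.54/(4.740 + 6.54) = 3.403 mV.
Zeroing V_supply shorts the top of R1 to ground, so R_th = R1 ‖ R2 = 2.748 Ω.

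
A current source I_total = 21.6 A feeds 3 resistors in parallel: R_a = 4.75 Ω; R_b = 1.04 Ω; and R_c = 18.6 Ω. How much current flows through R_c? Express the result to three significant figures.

Conductances: ΣG = 1/4.75 + 1/1.04 + 1/18.6 = 1.226 (1/Ω).
Current divider: I(R_c) = I_total · G_k/ΣG = 21.6 × (0.05376/1.226) = 21.6 × 0.04386 = 0.9474 A.

I ≈ 0.947 A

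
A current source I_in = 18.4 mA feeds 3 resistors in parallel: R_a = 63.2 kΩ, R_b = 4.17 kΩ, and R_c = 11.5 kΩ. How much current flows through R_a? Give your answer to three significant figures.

I ≈ 0.850 mA

ΣG = 1/63.2 + 1/4.17 + 1/11.5 = 0.3426.
R_a takes the fraction G_k/ΣG = 0.01582/0.3426 = 0.04619, so I = 18.4 × 0.04619 = 0.8498 mA.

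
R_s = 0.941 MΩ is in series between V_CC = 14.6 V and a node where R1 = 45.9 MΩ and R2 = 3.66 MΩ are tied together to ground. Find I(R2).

I ≈ 3.12 µA

Equivalent of the parallel group: R_p = 3.390 MΩ.
V_A by voltage divider: V_A = 14.6 × 3.390/(0.941 + 3.390) = 11.43 V.
I(R2) = V_A / R2 = 11.43/3.66 = 3.122 µA.
(Equivalently: I_total = 3.371 µA, then current-divider fraction G_k/ΣG = 0.9262.)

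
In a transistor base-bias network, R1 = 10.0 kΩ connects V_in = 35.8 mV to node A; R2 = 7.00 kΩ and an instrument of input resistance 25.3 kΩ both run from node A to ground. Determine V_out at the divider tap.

R2 ‖ R_L = (7.00 × 25.3)/(7.00 + 25.3) = 5.483 kΩ.
Now apply the divider: V_out = 35.8 × 0.3541 = 12.68 mV.

V_out ≈ 12.7 mV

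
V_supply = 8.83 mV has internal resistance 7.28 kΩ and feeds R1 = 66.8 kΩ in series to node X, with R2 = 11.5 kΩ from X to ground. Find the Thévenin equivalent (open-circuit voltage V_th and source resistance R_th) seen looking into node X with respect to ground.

V_th ≈ 1.19 mV, R_th ≈ 9.95 kΩ

R1' = 7.28 + 66.8 = 74.08 kΩ (source resistance + R1).
Open-circuit (no load on X): V_th = V_supply · R2/(R1' + R2) = 8.83 × 11.5/(74.08 + 11.5) = 1.187 mV.
With V_supply suppressed (replaced by a short), R_th = R1' ‖ R2 = (74.08 × 11.5)/(74.08 + 11.5) = 9.955 kΩ.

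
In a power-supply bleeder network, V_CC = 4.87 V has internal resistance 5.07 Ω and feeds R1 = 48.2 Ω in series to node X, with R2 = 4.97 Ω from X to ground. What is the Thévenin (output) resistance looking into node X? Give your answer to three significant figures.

R1' = 5.07 + 48.2 = 53.27 Ω (source resistance + R1).
With V_CC suppressed (replaced by a short), R_th = R1' ‖ R2 = (53.27 × 4.97)/(53.27 + 4.97) = 4.546 Ω.

R_th ≈ 4.55 Ω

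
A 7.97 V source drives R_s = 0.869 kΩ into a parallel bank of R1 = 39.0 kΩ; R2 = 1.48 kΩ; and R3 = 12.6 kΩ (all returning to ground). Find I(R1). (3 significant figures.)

I ≈ 0.122 mA

Equivalent of the parallel group: R_p = 1.281 kΩ.
V_A = 7.97 × 1.281/2.150 = 4.749 V.
Branch current I = V_A/R1 = 4.749/39.0 = 0.1218 mA.
(Equivalently: I_total = 3.707 mA, then current-divider fraction G_k/ΣG = 0.03284.)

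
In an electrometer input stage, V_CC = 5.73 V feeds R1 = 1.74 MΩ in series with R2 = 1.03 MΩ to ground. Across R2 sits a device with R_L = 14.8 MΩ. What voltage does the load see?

V_out ≈ 2.04 V

The load sits in parallel with R2, giving an effective lower resistance R2' = R2·R_L/(R2+R_L) = 0.9630 MΩ.
Now apply the divider: V_out = 5.73 × 0.3563 = 2.041 V.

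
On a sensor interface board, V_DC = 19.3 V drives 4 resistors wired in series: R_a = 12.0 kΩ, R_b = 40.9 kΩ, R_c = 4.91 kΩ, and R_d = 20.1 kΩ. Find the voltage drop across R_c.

V ≈ 1.22 V

Series total: ΣR = 12.0 + 40.9 + 4.91 + 20.1 = 77.91 kΩ.
Voltage divider: V = V_DC · (4.910 / 77.91) = 19.3 × 0.06302 = 1.216 V.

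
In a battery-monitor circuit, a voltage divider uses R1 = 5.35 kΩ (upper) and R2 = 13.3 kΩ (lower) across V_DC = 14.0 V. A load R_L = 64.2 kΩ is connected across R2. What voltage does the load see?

The load sits in parallel with R2, giving an effective lower resistance R2' = R2·R_L/(R2+R_L) = 11.02 kΩ.
Voltage divider with the loaded lower leg: V_out = 14.0 × 11.02/(5.35 + 11.02) = 14.0 × 0.6731 = 9.424 V.

V_out ≈ 9.42 V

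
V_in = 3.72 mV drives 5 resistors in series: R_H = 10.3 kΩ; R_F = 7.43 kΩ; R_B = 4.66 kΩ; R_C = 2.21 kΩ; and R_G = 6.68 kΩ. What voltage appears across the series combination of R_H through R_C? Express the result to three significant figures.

V ≈ 2.93 mV

Total series resistance ΣR = 10.3 + 7.43 + 4.66 + 2.21 + 6.68 = 31.28 kΩ.
R_{R_H..R_C} = 10.3 + 7.43 + 4.66 + 2.21 = 24.60 kΩ.
Voltage divider: V = V_in · (24.60 / 31.28) = 3.72 × 0.7864 = 2.926 mV.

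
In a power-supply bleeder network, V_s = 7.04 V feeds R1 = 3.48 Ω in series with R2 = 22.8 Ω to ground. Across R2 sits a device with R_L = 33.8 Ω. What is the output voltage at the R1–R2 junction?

First combine the lower leg with the load: R2 ‖ R_L = 13.62 Ω.
Voltage divider with the loaded lower leg: V_out = 7.04 × 13.62/(3.48 + 13.62) = 7.04 × 0.7964 = 5.607 V.

V_out ≈ 5.61 V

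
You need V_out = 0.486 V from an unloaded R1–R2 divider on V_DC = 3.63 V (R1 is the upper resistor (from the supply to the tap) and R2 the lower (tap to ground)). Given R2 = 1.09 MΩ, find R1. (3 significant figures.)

The divider ratio is R2/(R1+R2) = 0.486/3.63 = 0.1339.
Rearranging, R1 = R2·(1−k)/k = 1.09 × 6.469 = 7.051 MΩ.

R1 ≈ 7.05 MΩ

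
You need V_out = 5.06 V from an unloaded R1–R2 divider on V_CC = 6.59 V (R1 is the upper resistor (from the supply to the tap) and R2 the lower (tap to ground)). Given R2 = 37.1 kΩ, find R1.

R1 ≈ 11.2 kΩ

V_out/V_CC = R2/(R1+R2) = 0.7678.
R1 = R2·(1/k − 1) = 37.1 × 0.3024 = 11.22 kΩ.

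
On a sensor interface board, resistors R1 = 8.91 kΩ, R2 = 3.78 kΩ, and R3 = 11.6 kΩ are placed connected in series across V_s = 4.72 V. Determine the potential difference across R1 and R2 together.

V ≈ 2.47 V

ΣR = 8.91 + 3.78 + 11.6 = 24.29 kΩ.
R_{R1..R2} = 8.91 + 3.78 = 12.69 kΩ.
By the voltage-divider rule, V = 4.72 × 12.69/24.29 = 2.466 V.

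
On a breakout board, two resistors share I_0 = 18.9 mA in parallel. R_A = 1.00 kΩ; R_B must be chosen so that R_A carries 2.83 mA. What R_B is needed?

Two-branch current divider: I_A = I_0 · R_B/(R_A + R_B).
With f = 0.1497, R_B = R_A · f/(1−f) = 1.00 × 0.1761 = 0.1761 kΩ.

R_B ≈ 0.176 kΩ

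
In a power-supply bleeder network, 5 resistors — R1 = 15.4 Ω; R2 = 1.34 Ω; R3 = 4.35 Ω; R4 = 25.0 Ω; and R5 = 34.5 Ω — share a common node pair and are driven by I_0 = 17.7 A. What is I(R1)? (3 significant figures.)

I ≈ 1.04 A

Total conductance ΣG = 1/15.4 + 1/1.34 + 1/4.35 + 1/25.0 + 1/34.5 = 1.110 (units of 1/Ω).
By the current-divider rule, I = I_0 · G_k/ΣG = 17.7 × 0.05850 = 1.035 A.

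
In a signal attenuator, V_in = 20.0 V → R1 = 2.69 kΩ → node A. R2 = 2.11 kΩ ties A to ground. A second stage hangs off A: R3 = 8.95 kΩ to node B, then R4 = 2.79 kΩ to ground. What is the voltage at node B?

The second stage (R3 + R4 = 11.74 kΩ) loads node A in parallel with R2.
R2 ‖ (R3+R4) = 1.789 kΩ.
First divider: V_A = V_in · 1.789/(2.69 + 1.789) = 7.987 V.
V_B = V_A × 0.2376 = 1.898 V.

V_B ≈ 1.90 V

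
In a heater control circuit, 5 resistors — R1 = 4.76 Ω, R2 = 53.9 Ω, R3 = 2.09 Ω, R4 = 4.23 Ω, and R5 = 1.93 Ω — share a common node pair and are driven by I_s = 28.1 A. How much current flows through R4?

I ≈ 4.54 A

ΣG = 1/4.76 + 1/53.9 + 1/2.09 + 1/4.23 + 1/1.93 = 1.462.
Current divider: I(R4) = I_s · G_k/ΣG = 28.1 × (0.2364/1.462) = 28.1 × 0.1617 = 4.545 A.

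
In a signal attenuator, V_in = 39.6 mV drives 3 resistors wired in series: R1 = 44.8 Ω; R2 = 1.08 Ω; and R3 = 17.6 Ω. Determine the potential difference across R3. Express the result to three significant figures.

ΣR = 44.8 + 1.08 + 17.6 = 63.48 Ω.
V = V_in · R/ΣR = 39.6 × 0.2773 = 10.98 mV.

V ≈ 11.0 mV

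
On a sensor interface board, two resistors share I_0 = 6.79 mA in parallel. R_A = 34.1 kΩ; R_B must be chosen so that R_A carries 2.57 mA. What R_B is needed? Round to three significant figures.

R_B ≈ 20.8 kΩ

Two-branch current divider: I_A = I_0 · R_B/(R_A + R_B).
2.57/6.79 = R_B/(R_A + R_B) → R_B = R_A · (0.3785)/(1 − 0.3785) = 34.1 × 0.6090 = 20.77 kΩ.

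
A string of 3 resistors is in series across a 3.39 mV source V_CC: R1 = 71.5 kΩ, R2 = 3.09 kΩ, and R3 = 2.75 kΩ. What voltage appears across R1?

Series total: ΣR = 71.5 + 3.09 + 2.75 = 77.34 kΩ.
By the voltage-divider rule, V = 3.39 × 71.50/77.34 = 3.134 mV.

V ≈ 3.13 mV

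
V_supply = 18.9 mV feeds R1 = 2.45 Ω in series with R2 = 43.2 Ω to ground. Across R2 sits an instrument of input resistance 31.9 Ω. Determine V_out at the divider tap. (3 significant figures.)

First combine the lower leg with the load: R2 ‖ R_L = 18.35 Ω.
Then V_out = V_supply · R2'/(R1 + R2') = 18.9 × 18.35/20.80 = 16.67 mV.

V_out ≈ 16.7 mV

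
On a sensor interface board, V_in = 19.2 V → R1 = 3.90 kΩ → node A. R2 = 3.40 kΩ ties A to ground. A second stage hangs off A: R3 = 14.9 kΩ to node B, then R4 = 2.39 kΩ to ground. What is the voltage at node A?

Looking into the second stage from A: R3 + R4 = 17.29 kΩ appears in parallel with R2.
R2 ‖ (R3+R4) = 2.841 kΩ.
V_A = 19.2 × 2.841/(3.90 + 2.841) = 8.092 V.

V_A ≈ 8.09 V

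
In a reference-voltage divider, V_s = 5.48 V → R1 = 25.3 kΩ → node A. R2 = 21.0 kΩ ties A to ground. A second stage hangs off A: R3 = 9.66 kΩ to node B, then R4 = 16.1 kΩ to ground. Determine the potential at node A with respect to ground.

V_A ≈ 1.72 V

Looking into the second stage from A: R3 + R4 = 25.76 kΩ appears in parallel with R2.
Effective lower resistance at A: R2 ‖ 25.76 = 11.57 kΩ.
So V_A = 5.48 × 0.3138 = 1.720 V.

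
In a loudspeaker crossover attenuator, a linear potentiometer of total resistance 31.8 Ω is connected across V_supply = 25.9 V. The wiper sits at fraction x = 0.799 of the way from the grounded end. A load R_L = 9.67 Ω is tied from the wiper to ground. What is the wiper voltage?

The pot divides into 6.392 Ω above the wiper and 25.41 Ω below.
Lower segment in parallel with the load: 25.41 ‖ 9.67 = 7.004 Ω.
Loaded-divider output: V_out = 25.9 × 0.5229 = 13.54 V.

V_out ≈ 13.5 V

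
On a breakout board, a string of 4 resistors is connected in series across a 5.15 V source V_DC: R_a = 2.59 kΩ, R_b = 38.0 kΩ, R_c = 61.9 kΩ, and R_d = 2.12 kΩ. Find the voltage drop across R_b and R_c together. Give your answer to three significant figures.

Total series resistance ΣR = 2.59 + 38.0 + 61.9 + 2.12 = 104.6 kΩ.
R_{R_b..R_c} = 38.0 + 61.9 = 99.90 kΩ.
V = V_DC · R/ΣR = 5.15 × 0.9550 = 4.918 V.

V ≈ 4.92 V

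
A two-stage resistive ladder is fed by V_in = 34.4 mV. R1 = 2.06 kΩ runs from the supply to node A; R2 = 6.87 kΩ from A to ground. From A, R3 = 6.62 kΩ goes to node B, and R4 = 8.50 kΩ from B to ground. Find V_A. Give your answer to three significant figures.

V_A ≈ 24.0 mV

The second stage (R3 + R4 = 15.12 kΩ) loads node A in parallel with R2.
Effective lower resistance at A: R2 ‖ 15.12 = 4.724 kΩ.
First divider: V_A = V_in · 4.724/(2.06 + 4.724) = 23.95 mV.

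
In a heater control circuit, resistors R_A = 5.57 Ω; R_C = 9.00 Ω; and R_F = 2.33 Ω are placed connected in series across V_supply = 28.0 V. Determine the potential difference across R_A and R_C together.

V ≈ 24.1 V

Total series resistance ΣR = 5.57 + 9.00 + 2.33 = 16.90 Ω.
R_{R_A..R_C} = 5.57 + 9.00 = 14.57 Ω.
Voltage divider: V = V_supply · (14.57 / 16.90) = 28.0 × 0.8621 = 24.14 V.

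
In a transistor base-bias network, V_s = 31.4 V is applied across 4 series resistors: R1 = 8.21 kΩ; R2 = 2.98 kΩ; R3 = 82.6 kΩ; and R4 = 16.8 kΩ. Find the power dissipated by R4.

P ≈ 1.35 mW

The common current is I = 31.4/110.6 = 0.2839 mA.
P(R4) = I²·R4 = (0.2839)² × 16.8 = 1.354 mW.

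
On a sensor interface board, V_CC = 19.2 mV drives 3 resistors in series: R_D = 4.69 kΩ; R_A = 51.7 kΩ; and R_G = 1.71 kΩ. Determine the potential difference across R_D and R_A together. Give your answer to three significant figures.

Series total: ΣR = 4.69 + 51.7 + 1.71 = 58.10 kΩ.
R_{R_D..R_A} = 4.69 + 51.7 = 56.39 kΩ.
Voltage divider: V = V_CC · (56.39 / 58.10) = 19.2 × 0.9706 = 18.63 mV.

V ≈ 18.6 mV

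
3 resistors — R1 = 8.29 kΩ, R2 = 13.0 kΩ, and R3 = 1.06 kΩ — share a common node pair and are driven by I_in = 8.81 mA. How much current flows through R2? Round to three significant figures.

I ≈ 0.594 mA

Conductances: ΣG = 1/8.29 + 1/13.0 + 1/1.06 = 1.141 (1/kΩ).
Current divider: I(R2) = I_in · G_k/ΣG = 8.81 × (0.07692/1.141) = 8.81 × 0.06742 = 0.5940 mA.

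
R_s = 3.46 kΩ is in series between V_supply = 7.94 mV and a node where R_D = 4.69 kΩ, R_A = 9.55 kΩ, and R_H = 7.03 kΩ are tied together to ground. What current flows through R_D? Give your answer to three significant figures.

Combine the parallel branches: R_p = (1/4.69 + 1/9.55 + 1/7.03)⁻¹ = 2.173 kΩ.
Node voltage V_A = V_supply · R_p/(R_s + R_p) = 7.94 × 0.3858 = 3.063 mV.
Branch current I = V_A/R_D = 3.063/4.69 = 0.6531 µA.

I ≈ 0.653 µA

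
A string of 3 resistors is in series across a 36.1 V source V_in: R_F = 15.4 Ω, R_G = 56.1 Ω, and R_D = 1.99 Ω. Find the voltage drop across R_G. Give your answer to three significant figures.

ΣR = 15.4 + 56.1 + 1.99 = 73.49 Ω.
Voltage divider: V = V_in · (56.10 / 73.49) = 36.1 × 0.7634 = 27.56 V.

V ≈ 27.6 V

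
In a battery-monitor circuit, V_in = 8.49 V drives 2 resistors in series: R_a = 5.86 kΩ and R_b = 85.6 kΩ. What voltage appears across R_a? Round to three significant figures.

V ≈ 0.544 V

ΣR = 5.86 + 85.6 = 91.46 kΩ.
V = V_in · R/ΣR = 8.49 × 0.06407 = 0.5440 V.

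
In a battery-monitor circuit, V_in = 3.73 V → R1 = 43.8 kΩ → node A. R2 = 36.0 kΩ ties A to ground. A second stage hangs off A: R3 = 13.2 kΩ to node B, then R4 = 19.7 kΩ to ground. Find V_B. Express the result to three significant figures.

The second stage (R3 + R4 = 32.90 kΩ) loads node A in parallel with R2.
Effective lower resistance at A: R2 ‖ 32.90 = 17.19 kΩ.
V_A = 3.73 × 17.19/(43.8 + 17.19) = 1.051 V.
Then the unloaded second divider: V_B = V_A × R4/(R3+R4) = 1.051 × 0.5988 = 0.6295 V.

V_B ≈ 0.630 V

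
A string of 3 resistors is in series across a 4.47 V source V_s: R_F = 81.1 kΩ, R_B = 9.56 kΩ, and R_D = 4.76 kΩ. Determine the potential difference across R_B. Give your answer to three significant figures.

V ≈ 0.448 V

Series total: ΣR = 81.1 + 9.56 + 4.76 = 95.42 kΩ.
By the voltage-divider rule, V = 4.47 × 9.560/95.42 = 0.4478 V.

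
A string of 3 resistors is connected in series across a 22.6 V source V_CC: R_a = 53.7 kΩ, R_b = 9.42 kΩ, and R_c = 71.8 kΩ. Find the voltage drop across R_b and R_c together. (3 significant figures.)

V ≈ 13.6 V

Total series resistance ΣR = 53.7 + 9.42 + 71.8 = 134.9 kΩ.
R_{R_b..R_c} = 9.42 + 71.8 = 81.22 kΩ.
By the voltage-divider rule, V = 22.6 × 81.22/134.9 = 13.60 V.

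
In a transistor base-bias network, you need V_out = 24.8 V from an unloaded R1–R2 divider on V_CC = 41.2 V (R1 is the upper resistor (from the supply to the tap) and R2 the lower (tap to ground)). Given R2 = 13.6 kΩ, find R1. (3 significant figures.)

R1 ≈ 8.99 kΩ

Required fraction k = V_out/V_CC = 0.6019.
Rearranging, R1 = R2·(1−k)/k = 13.6 × 0.6613 = 8.994 kΩ.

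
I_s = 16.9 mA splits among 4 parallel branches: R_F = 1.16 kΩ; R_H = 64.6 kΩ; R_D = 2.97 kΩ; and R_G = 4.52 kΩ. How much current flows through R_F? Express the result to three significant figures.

I ≈ 10.1 mA

ΣG = 1/1.16 + 1/64.6 + 1/2.97 + 1/4.52 = 1.435.
By the current-divider rule, I = I_s · G_k/ΣG = 16.9 × 0.6005 = 10.15 mA.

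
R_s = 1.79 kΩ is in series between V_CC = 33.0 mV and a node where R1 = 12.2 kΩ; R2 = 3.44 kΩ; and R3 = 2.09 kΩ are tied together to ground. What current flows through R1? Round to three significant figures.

I ≈ 1.07 µA

Combine the parallel branches: R_p = (1/12.2 + 1/3.44 + 1/2.09)⁻¹ = 1.175 kΩ.
Node voltage V_A = V_CC · R_p/(R_s + R_p) = 33.0 × 0.3963 = 13.08 mV.
Branch current I = V_A/R1 = 13.08/12.2 = 1.072 µA.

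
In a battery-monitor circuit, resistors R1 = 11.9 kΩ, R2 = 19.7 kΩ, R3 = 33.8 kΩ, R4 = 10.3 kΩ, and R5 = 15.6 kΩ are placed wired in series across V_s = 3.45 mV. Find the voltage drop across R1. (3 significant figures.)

V ≈ 0.450 mV

Total series resistance ΣR = 11.9 + 19.7 + 33.8 + 10.3 + 15.6 = 91.30 kΩ.
Voltage divider: V = V_s · (11.90 / 91.30) = 3.45 × 0.1303 = 0.4497 mV.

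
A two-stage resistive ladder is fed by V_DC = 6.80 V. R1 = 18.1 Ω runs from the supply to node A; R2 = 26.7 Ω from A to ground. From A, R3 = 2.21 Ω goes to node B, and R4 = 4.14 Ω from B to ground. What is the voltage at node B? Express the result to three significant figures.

The second stage (R3 + R4 = 6.350 Ω) loads node A in parallel with R2.
R2 ‖ (R3+R4) = 5.130 Ω.
First divider: V_A = V_DC · 5.130/(18.1 + 5.130) = 1.502 V.
Stage 2 is unloaded, so V_B = V_A · R4/(R3+R4) = 1.502 × 4.14/6.350 = 0.9790 V.

V_B ≈ 0.979 V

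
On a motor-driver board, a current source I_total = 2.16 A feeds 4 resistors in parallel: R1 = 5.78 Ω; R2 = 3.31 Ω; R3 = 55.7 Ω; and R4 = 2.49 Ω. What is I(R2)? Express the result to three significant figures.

I ≈ 0.729 A

ΣG = 1/5.78 + 1/3.31 + 1/55.7 + 1/2.49 = 0.8947.
R2 takes the fraction G_k/ΣG = 0.3021/0.8947 = 0.3377, so I = 2.16 × 0.3377 = 0.7294 A.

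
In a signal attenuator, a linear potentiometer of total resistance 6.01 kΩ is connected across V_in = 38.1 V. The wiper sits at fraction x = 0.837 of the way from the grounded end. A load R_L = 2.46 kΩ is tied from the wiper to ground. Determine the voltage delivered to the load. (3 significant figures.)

V_out ≈ 23.9 V

Split the track: R_lower = x·R_p = 5.030 kΩ, R_upper = (1−x)·R_p = 0.9796 kΩ.
(x·R_p) ‖ R_L = 1.652 kΩ.
Loaded-divider output: V_out = 38.1 × 0.6278 = 23.92 V.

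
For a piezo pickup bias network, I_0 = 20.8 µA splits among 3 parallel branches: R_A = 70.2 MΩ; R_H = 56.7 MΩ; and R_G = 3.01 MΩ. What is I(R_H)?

Total conductance ΣG = 1/70.2 + 1/56.7 + 1/3.01 = 0.3641 (units of 1/MΩ).
Current divider: I(R_H) = I_0 · G_k/ΣG = 20.8 × (0.01764/0.3641) = 20.8 × 0.04844 = 1.008 µA.

I ≈ 1.01 µA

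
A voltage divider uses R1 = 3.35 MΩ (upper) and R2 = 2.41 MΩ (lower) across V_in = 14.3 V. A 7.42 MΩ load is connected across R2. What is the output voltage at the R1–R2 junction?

First combine the lower leg with the load: R2 ‖ R_L = 1.819 MΩ.
Now apply the divider: V_out = 14.3 × 0.3519 = 5.033 V.
(Unloaded it would be 5.98 V; the load pulls it down.)

V_out ≈ 5.03 V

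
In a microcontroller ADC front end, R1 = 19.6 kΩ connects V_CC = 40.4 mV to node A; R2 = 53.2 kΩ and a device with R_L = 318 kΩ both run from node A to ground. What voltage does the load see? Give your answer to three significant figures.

V_out ≈ 28.3 mV

The load sits in parallel with R2, giving an effective lower resistance R2' = R2·R_L/(R2+R_L) = 45.58 kΩ.
Voltage divider with the loaded lower leg: V_out = 40.4 × 45.58/(19.6 + 45.58) = 40.4 × 0.6993 = 28.25 mV.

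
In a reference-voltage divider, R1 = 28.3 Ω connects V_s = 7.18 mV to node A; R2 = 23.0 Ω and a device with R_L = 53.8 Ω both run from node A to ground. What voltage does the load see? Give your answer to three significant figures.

First combine the lower leg with the load: R2 ‖ R_L = 16.11 Ω.
Voltage divider with the loaded lower leg: V_out = 7.18 × 16.11/(28.3 + 16.11) = 7.18 × 0.3628 = 2.605 mV.

V_out ≈ 2.60 mV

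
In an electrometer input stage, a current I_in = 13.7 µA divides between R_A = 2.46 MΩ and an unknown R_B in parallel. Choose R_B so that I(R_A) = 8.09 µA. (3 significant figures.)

Two-branch current divider: I_A = I_in · R_B/(R_A + R_B).
With f = 0.5905, R_B = R_A · f/(1−f) = 2.46 × 1.442 = 3.547 MΩ.

R_B ≈ 3.55 MΩ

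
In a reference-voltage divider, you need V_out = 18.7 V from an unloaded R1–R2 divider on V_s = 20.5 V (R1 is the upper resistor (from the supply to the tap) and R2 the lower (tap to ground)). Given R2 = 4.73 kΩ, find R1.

The divider ratio is R2/(R1+R2) = 18.7/20.5 = 0.9122.
R1 = R2·(1/k − 1) = 4.73 × 0.09626 = 0.4553 kΩ.

R1 ≈ 0.455 kΩ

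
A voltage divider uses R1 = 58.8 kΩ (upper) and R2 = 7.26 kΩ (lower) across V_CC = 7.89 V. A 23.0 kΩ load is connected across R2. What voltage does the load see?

V_out ≈ 0.677 V

R2 ‖ R_L = (7.26 × 23.0)/(7.26 + 23.0) = 5.518 kΩ.
Voltage divider with the loaded lower leg: V_out = 7.89 × 5.518/(58.8 + 5.518) = 7.89 × 0.08579 = 0.6769 V.
(Unloaded it would be 0.867 V; the load pulls it down.)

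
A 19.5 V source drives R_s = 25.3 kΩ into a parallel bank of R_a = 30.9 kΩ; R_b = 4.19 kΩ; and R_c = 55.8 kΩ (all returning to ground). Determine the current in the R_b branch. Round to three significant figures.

Equivalent of the parallel group: R_p = 3.461 kΩ.
V_A by voltage divider: V_A = 19.5 × 3.461/(25.3 + 3.461) = 2.346 V.
Branch current I = V_A/R_b = 2.346/4.19 = 0.5600 mA.

I ≈ 0.560 mA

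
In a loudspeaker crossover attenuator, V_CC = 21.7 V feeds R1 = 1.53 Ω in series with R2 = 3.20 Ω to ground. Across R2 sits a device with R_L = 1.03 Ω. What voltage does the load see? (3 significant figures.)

V_out ≈ 7.32 V

R2 ‖ R_L = (3.20 × 1.03)/(3.20 + 1.03) = 0.7792 Ω.
Now apply the divider: V_out = 21.7 × 0.3374 = 7.322 V.
(Unloaded it would be 14.7 V; the load pulls it down.)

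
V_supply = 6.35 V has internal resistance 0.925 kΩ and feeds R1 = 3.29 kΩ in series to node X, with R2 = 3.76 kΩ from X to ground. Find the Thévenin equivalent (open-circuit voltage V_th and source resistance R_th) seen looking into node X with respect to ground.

R1' = 0.925 + 3.29 = 4.215 kΩ (source resistance + R1).
Open-circuit (no load on X): V_th = V_supply · R2/(R1' + R2) = 6.35 × 3.76/(4.215 + 3.76) = 2.994 V.
Zeroing V_supply shorts the top of R1' to ground, so R_th = R1' ‖ R2 = 1.987 kΩ.

V_th ≈ 2.99 V, R_th ≈ 1.99 kΩ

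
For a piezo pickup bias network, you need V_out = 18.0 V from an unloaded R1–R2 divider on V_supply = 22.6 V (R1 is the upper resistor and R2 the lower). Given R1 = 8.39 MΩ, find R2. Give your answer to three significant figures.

R2 ≈ 32.8 MΩ

Required fraction k = V_out/V_supply = 0.7965.
So R2 = R1 · V_out/(V_supply − V_out) = 8.39 × 18.0/(22.6 − 18.0) = 8.39 × 3.913 = 32.83 MΩ.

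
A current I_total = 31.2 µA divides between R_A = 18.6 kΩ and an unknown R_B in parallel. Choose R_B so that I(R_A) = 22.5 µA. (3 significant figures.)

The fraction through R_A equals R_B/(R_A+R_B).
22.5/31.2 = R_B/(R_A + R_B) → R_B = R_A · (0.7212)/(1 − 0.7212) = 18.6 × 2.586 = 48.10 kΩ.

R_B ≈ 48.1 kΩ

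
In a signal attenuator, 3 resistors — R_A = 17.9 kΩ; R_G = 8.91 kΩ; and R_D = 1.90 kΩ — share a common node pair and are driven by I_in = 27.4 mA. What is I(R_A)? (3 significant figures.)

I ≈ 2.20 mA

Conductances: ΣG = 1/17.9 + 1/8.91 + 1/1.90 = 0.6944 (1/kΩ).
Current divider: I(R_A) = I_in · G_k/ΣG = 27.4 × (0.05587/0.6944) = 27.4 × 0.08045 = 2.204 mA.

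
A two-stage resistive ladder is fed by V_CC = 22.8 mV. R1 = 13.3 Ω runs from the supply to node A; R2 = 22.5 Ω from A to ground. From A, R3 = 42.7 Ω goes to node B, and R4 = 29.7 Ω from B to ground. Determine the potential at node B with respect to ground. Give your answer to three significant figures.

The second stage (R3 + R4 = 72.40 Ω) loads node A in parallel with R2.
Effective lower resistance at A: R2 ‖ 72.40 = 17.17 Ω.
First divider: V_A = V_CC · 17.17/(13.3 + 17.17) = 12.85 mV.
V_B = V_A × 0.4102 = 5.270 mV.

V_B ≈ 5.27 mV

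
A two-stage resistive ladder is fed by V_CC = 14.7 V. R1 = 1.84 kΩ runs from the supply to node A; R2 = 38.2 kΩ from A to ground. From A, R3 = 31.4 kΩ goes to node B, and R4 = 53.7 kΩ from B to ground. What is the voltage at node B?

V_B ≈ 8.67 V

Looking into the second stage from A: R3 + R4 = 85.10 kΩ appears in parallel with R2.
Effective lower resistance at A: R2 ‖ 85.10 = 26.37 kΩ.
First divider: V_A = V_CC · 26.37/(1.84 + 26.37) = 13.74 V.
Then the unloaded second divider: V_B = V_A × R4/(R3+R4) = 13.74 × 0.6310 = 8.671 V.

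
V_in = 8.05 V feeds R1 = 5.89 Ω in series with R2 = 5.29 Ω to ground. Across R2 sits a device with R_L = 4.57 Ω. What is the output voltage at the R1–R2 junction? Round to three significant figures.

V_out ≈ 2.37 V

First combine the lower leg with the load: R2 ‖ R_L = 2.452 Ω.
Now apply the divider: V_out = 8.05 × 0.2939 = 2.366 V.
(Unloaded it would be 3.81 V; the load pulls it down.)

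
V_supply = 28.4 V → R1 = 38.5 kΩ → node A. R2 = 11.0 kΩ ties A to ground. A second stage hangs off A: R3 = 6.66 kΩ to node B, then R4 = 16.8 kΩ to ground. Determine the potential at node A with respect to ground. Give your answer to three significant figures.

The second stage (R3 + R4 = 23.46 kΩ) loads node A in parallel with R2.
Effective lower resistance at A: R2 ‖ 23.46 = 7.489 kΩ.
First divider: V_A = V_supply · 7.489/(38.5 + 7.489) = 4.625 V.

V_A ≈ 4.62 V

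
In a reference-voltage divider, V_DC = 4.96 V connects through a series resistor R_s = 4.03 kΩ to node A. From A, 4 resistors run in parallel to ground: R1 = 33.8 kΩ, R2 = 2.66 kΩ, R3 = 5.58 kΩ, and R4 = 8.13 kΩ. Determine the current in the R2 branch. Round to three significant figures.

I ≈ 0.484 mA

Combine the parallel branches: R_p = (1/33.8 + 1/2.66 + 1/5.58 + 1/8.13)⁻¹ = 1.413 kΩ.
V_A by voltage divider: V_A = 4.96 × 1.413/(4.03 + 1.413) = 1.288 V.
Branch current I = V_A/R2 = 1.288/2.66 = 0.4841 mA.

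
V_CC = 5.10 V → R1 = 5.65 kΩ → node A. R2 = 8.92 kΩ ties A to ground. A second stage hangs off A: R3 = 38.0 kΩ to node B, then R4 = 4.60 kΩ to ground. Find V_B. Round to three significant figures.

The second stage (R3 + R4 = 42.60 kΩ) loads node A in parallel with R2.
Effective lower resistance at A: R2 ‖ 42.60 = 7.376 kΩ.
V_A = 5.10 × 7.376/(5.65 + 7.376) = 2.888 V.
V_B = V_A × 0.1080 = 0.3118 V.

V_B ≈ 0.312 V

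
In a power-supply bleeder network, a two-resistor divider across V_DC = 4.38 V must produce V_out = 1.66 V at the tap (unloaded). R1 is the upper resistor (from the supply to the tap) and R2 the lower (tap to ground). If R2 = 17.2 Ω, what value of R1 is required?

R1 ≈ 28.2 Ω

Required fraction k = V_out/V_DC = 0.3790.
R1 = R2·(1/k − 1) = 17.2 × 1.639 = 28.18 Ω.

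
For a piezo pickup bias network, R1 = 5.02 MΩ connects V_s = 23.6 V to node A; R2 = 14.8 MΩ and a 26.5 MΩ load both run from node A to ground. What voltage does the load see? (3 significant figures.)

The load sits in parallel with R2, giving an effective lower resistance R2' = R2·R_L/(R2+R_L) = 9.496 MΩ.
Now apply the divider: V_out = 23.6 × 0.6542 = 15.44 V.

V_out ≈ 15.4 V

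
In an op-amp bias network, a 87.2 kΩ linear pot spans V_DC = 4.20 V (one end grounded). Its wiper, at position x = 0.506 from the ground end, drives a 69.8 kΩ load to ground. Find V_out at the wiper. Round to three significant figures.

Split the track: R_lower = x·R_p = 44.12 kΩ, R_upper = (1−x)·R_p = 43.08 kΩ.
Lower segment in parallel with the load: 44.12 ‖ 69.8 = 27.03 kΩ.
Loaded-divider output: V_out = 4.20 × 0.3856 = 1.619 V.

V_out ≈ 1.62 V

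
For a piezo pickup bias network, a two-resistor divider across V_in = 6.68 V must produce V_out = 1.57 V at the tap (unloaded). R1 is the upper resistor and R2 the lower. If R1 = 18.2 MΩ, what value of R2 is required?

R2 ≈ 5.59 MΩ

Required fraction k = V_out/V_in = 0.2350.
Rearranging, R2 = R1·k/(1−k) = 18.2 × 0.3072 = 5.592 MΩ.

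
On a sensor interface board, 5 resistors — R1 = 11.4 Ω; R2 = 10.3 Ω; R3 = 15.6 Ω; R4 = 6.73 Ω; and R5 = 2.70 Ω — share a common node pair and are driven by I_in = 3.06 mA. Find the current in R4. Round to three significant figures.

I ≈ 0.592 mA

Total conductance ΣG = 1/11.4 + 1/10.3 + 1/15.6 + 1/6.73 + 1/2.70 = 0.7679 (units of 1/Ω).
By the current-divider rule, I = I_in · G_k/ΣG = 3.06 × 0.1935 = 0.5921 mA.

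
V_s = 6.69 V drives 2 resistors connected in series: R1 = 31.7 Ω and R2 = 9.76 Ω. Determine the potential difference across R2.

Total series resistance ΣR = 31.7 + 9.76 = 41.46 Ω.
By the voltage-divider rule, V = 6.69 × 9.760/41.46 = 1.575 V.

V ≈ 1.57 V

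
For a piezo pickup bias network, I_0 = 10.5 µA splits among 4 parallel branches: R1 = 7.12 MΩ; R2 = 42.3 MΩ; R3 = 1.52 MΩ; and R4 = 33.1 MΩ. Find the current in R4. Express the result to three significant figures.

I ≈ 0.372 µA

Total conductance ΣG = 1/7.12 + 1/42.3 + 1/1.52 + 1/33.1 = 0.8522 (units of 1/MΩ).
By the current-divider rule, I = I_0 · G_k/ΣG = 10.5 × 0.03545 = 0.3722 µA.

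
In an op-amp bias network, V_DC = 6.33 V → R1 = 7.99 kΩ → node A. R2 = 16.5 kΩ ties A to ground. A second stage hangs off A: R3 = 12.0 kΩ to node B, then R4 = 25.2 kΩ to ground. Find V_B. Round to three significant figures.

The second stage (R3 + R4 = 37.20 kΩ) loads node A in parallel with R2.
R2 ‖ (R3+R4) = 11.43 kΩ.
First divider: V_A = V_DC · 11.43/(7.99 + 11.43) = 3.726 V.
Then the unloaded second divider: V_B = V_A × R4/(R3+R4) = 3.726 × 0.6774 = 2.524 V.

V_B ≈ 2.52 V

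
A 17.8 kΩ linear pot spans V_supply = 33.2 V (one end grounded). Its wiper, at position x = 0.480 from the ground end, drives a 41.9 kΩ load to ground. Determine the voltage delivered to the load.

The pot divides into 9.256 kΩ above the wiper and 8.544 kΩ below.
R_L loads the lower segment: effective lower R = 7.097 kΩ.
V_out = 33.2 × 7.097/(9.256 + 7.097) = 14.41 V.
(Unloaded: V_out = x·V_supply = 15.9 V.)

V_out ≈ 14.4 V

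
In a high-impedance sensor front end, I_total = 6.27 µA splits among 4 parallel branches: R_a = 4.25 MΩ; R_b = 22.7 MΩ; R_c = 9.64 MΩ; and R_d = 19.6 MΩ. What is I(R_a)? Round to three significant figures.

ΣG = 1/4.25 + 1/22.7 + 1/9.64 + 1/19.6 = 0.4341.
Current divider: I(R_a) = I_total · G_k/ΣG = 6.27 × (0.2353/0.4341) = 6.27 × 0.5420 = 3.398 µA.

I ≈ 3.40 µA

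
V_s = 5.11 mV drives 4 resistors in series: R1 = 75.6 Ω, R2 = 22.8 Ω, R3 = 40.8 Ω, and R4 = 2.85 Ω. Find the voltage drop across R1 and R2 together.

V ≈ 3.54 mV

Series total: ΣR = 75.6 + 22.8 + 40.8 + 2.85 = 142.0 Ω.
R_{R1..R2} = 75.6 + 22.8 = 98.40 Ω.
V = V_s · R/ΣR = 5.11 × 0.6927 = 3.540 mV.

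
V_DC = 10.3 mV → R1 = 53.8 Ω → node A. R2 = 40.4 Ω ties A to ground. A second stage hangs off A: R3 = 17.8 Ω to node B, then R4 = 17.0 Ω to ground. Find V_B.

V_B ≈ 1.30 mV

Looking into the second stage from A: R3 + R4 = 34.80 Ω appears in parallel with R2.
Effective lower resistance at A: R2 ‖ 34.80 = 18.70 Ω.
V_A = 10.3 × 18.70/(53.8 + 18.70) = 2.656 mV.
Stage 2 is unloaded, so V_B = V_A · R4/(R3+R4) = 2.656 × 17.0/34.80 = 1.298 mV.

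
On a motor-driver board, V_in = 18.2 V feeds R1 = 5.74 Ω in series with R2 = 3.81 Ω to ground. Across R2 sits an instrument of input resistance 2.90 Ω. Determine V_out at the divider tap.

The load sits in parallel with R2, giving an effective lower resistance R2' = R2·R_L/(R2+R_L) = 1.647 Ω.
Then V_out = V_in · R2'/(R1 + R2') = 18.2 × 1.647/7.387 = 4.057 V.

V_out ≈ 4.06 V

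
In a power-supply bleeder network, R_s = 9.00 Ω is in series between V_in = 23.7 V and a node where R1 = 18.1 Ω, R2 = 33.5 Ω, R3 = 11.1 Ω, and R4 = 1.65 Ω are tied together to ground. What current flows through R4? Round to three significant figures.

Parallel bank: R_p = 1/(1/18.1 + 1/33.5 + 1/11.1 + 1/1.65) = 1.280 Ω.
V_A = 23.7 × 1.280/10.28 = 2.951 V.
Branch current I = V_A/R4 = 2.951/1.65 = 1.788 A.
(Check via current divider: I_total = 2.305 A; share G_k/ΣG = 0.7758 → same result.)

I ≈ 1.79 A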